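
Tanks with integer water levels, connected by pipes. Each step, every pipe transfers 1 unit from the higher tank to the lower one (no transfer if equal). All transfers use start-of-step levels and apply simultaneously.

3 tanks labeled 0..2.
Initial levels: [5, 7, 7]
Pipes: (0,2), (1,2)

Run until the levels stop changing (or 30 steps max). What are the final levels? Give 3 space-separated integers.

Step 1: flows [2->0,1=2] -> levels [6 7 6]
Step 2: flows [0=2,1->2] -> levels [6 6 7]
Step 3: flows [2->0,2->1] -> levels [7 7 5]
Step 4: flows [0->2,1->2] -> levels [6 6 7]
  -> period-2 cycle: step 4 state = step 2 state; never stabilizes
  -> state at step 30: (30-2) mod 2 = 0, same as step 2 -> [6 6 7]

Answer: 6 6 7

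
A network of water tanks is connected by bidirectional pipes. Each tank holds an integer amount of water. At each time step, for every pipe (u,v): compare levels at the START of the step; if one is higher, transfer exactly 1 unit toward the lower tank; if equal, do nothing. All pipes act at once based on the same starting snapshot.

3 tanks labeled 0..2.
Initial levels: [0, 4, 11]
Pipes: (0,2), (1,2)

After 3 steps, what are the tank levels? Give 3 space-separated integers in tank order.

Answer: 3 7 5

Derivation:
Step 1: flows [2->0,2->1] -> levels [1 5 9]
Step 2: flows [2->0,2->1] -> levels [2 6 7]
Step 3: flows [2->0,2->1] -> levels [3 7 5]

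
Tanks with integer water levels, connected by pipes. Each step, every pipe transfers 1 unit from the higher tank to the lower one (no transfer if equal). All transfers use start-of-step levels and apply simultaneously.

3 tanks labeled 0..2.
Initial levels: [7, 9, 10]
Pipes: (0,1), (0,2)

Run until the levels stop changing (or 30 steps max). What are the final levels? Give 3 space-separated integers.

Answer: 8 9 9

Derivation:
Step 1: flows [1->0,2->0] -> levels [9 8 9]
Step 2: flows [0->1,0=2] -> levels [8 9 9]
Step 3: flows [1->0,2->0] -> levels [10 8 8]
Step 4: flows [0->1,0->2] -> levels [8 9 9]
  -> period-2 cycle: step 4 state = step 2 state; never stabilizes
  -> state at step 30: (30-2) mod 2 = 0, same as step 2 -> [8 9 9]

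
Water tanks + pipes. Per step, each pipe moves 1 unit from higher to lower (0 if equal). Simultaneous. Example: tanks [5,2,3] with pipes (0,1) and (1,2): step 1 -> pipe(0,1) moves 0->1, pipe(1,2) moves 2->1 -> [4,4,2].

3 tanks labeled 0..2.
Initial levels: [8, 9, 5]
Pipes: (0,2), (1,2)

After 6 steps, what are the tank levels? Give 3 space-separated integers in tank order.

Answer: 7 7 8

Derivation:
Step 1: flows [0->2,1->2] -> levels [7 8 7]
Step 2: flows [0=2,1->2] -> levels [7 7 8]
Step 3: flows [2->0,2->1] -> levels [8 8 6]
Step 4: flows [0->2,1->2] -> levels [7 7 8]
  -> period-2 cycle: step 4 state = step 2 state
  -> state at step 6: (6-2) mod 2 = 0, same as step 2 -> [7 7 8]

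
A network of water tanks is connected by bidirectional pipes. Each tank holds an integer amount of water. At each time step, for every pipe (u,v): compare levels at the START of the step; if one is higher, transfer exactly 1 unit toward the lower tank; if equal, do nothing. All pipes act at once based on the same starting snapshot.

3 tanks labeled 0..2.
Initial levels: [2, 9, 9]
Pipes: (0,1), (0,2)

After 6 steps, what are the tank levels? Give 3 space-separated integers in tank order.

Answer: 6 7 7

Derivation:
Step 1: flows [1->0,2->0] -> levels [4 8 8]
Step 2: flows [1->0,2->0] -> levels [6 7 7]
Step 3: flows [1->0,2->0] -> levels [8 6 6]
Step 4: flows [0->1,0->2] -> levels [6 7 7]
  -> period-2 cycle: step 4 state = step 2 state
  -> state at step 6: (6-2) mod 2 = 0, same as step 2 -> [6 7 7]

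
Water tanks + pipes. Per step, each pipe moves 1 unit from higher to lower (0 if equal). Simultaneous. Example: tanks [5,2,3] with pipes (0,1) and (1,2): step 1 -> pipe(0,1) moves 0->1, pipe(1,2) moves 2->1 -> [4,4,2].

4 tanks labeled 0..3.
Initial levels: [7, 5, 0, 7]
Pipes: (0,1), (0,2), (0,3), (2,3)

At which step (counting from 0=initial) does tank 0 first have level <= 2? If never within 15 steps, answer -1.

Step 1: flows [0->1,0->2,0=3,3->2] -> levels [5 6 2 6]
Step 2: flows [1->0,0->2,3->0,3->2] -> levels [6 5 4 4]
Step 3: flows [0->1,0->2,0->3,2=3] -> levels [3 6 5 5]
Step 4: flows [1->0,2->0,3->0,2=3] -> levels [6 5 4 4]
  -> period-2 cycle (repeats step 2); tank 0 never drops to <=2
Tank 0 never reaches <=2 within 15 steps

Answer: -1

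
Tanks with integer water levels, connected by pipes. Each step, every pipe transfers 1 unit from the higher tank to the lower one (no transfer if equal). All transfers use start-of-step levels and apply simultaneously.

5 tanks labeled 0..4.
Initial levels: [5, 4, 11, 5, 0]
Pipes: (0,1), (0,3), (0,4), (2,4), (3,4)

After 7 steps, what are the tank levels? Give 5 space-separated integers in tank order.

Answer: 3 5 5 5 7

Derivation:
Step 1: flows [0->1,0=3,0->4,2->4,3->4] -> levels [3 5 10 4 3]
Step 2: flows [1->0,3->0,0=4,2->4,3->4] -> levels [5 4 9 2 5]
Step 3: flows [0->1,0->3,0=4,2->4,4->3] -> levels [3 5 8 4 5]
Step 4: flows [1->0,3->0,4->0,2->4,4->3] -> levels [6 4 7 4 4]
Step 5: flows [0->1,0->3,0->4,2->4,3=4] -> levels [3 5 6 5 6]
Step 6: flows [1->0,3->0,4->0,2=4,4->3] -> levels [6 4 6 5 4]
Step 7: flows [0->1,0->3,0->4,2->4,3->4] -> levels [3 5 5 5 7]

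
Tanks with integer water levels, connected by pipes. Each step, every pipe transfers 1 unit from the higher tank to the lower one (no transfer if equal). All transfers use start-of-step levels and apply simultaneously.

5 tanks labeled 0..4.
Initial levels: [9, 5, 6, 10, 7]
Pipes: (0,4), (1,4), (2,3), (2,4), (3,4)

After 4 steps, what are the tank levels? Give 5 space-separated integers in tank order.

Step 1: flows [0->4,4->1,3->2,4->2,3->4] -> levels [8 6 8 8 7]
Step 2: flows [0->4,4->1,2=3,2->4,3->4] -> levels [7 7 7 7 9]
Step 3: flows [4->0,4->1,2=3,4->2,4->3] -> levels [8 8 8 8 5]
Step 4: flows [0->4,1->4,2=3,2->4,3->4] -> levels [7 7 7 7 9]

Answer: 7 7 7 7 9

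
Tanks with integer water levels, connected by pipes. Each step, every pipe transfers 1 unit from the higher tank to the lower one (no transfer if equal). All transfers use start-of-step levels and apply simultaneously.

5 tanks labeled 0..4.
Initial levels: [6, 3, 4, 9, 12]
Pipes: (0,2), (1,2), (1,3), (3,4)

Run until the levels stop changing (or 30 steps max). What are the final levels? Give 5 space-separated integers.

Step 1: flows [0->2,2->1,3->1,4->3] -> levels [5 5 4 9 11]
Step 2: flows [0->2,1->2,3->1,4->3] -> levels [4 5 6 9 10]
Step 3: flows [2->0,2->1,3->1,4->3] -> levels [5 7 4 9 9]
Step 4: flows [0->2,1->2,3->1,3=4] -> levels [4 7 6 8 9]
Step 5: flows [2->0,1->2,3->1,4->3] -> levels [5 7 6 8 8]
Step 6: flows [2->0,1->2,3->1,3=4] -> levels [6 7 6 7 8]
Step 7: flows [0=2,1->2,1=3,4->3] -> levels [6 6 7 8 7]
Step 8: flows [2->0,2->1,3->1,3->4] -> levels [7 8 5 6 8]
Step 9: flows [0->2,1->2,1->3,4->3] -> levels [6 6 7 8 7]
  -> period-2 cycle: step 9 state = step 7 state; never stabilizes
  -> state at step 30: (30-7) mod 2 = 1, same as step 8 -> [7 8 5 6 8]

Answer: 7 8 5 6 8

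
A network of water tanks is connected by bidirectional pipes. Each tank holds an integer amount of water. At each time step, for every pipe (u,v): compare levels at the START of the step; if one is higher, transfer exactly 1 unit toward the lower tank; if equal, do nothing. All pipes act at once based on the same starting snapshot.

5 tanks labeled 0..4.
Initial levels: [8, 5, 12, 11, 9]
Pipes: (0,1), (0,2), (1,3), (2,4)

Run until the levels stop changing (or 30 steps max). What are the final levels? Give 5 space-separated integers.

Answer: 8 10 10 8 9

Derivation:
Step 1: flows [0->1,2->0,3->1,2->4] -> levels [8 7 10 10 10]
Step 2: flows [0->1,2->0,3->1,2=4] -> levels [8 9 9 9 10]
Step 3: flows [1->0,2->0,1=3,4->2] -> levels [10 8 9 9 9]
Step 4: flows [0->1,0->2,3->1,2=4] -> levels [8 10 10 8 9]
Step 5: flows [1->0,2->0,1->3,2->4] -> levels [10 8 8 9 10]
Step 6: flows [0->1,0->2,3->1,4->2] -> levels [8 10 10 8 9]
  -> period-2 cycle: step 6 state = step 4 state; never stabilizes
  -> state at step 30: (30-4) mod 2 = 0, same as step 4 -> [8 10 10 8 9]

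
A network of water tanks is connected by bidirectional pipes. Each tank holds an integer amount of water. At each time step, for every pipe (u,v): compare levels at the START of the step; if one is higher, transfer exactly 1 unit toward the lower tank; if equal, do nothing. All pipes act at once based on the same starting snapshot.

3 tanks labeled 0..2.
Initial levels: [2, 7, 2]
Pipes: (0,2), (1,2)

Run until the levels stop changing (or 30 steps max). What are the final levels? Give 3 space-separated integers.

Answer: 4 4 3

Derivation:
Step 1: flows [0=2,1->2] -> levels [2 6 3]
Step 2: flows [2->0,1->2] -> levels [3 5 3]
Step 3: flows [0=2,1->2] -> levels [3 4 4]
Step 4: flows [2->0,1=2] -> levels [4 4 3]
Step 5: flows [0->2,1->2] -> levels [3 3 5]
Step 6: flows [2->0,2->1] -> levels [4 4 3]
  -> period-2 cycle: step 6 state = step 4 state; never stabilizes
  -> state at step 30: (30-4) mod 2 = 0, same as step 4 -> [4 4 3]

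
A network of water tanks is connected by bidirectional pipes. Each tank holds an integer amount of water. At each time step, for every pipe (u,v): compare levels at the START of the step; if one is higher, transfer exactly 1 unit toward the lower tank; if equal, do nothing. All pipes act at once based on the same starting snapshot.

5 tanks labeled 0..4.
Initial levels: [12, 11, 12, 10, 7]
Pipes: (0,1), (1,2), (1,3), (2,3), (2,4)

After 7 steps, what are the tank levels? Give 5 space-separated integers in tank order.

Step 1: flows [0->1,2->1,1->3,2->3,2->4] -> levels [11 12 9 12 8]
Step 2: flows [1->0,1->2,1=3,3->2,2->4] -> levels [12 10 10 11 9]
Step 3: flows [0->1,1=2,3->1,3->2,2->4] -> levels [11 12 10 9 10]
Step 4: flows [1->0,1->2,1->3,2->3,2=4] -> levels [12 9 10 11 10]
Step 5: flows [0->1,2->1,3->1,3->2,2=4] -> levels [11 12 10 9 10]
  -> period-2 cycle: step 5 state = step 3 state
  -> state at step 7: (7-3) mod 2 = 0, same as step 3 -> [11 12 10 9 10]

Answer: 11 12 10 9 10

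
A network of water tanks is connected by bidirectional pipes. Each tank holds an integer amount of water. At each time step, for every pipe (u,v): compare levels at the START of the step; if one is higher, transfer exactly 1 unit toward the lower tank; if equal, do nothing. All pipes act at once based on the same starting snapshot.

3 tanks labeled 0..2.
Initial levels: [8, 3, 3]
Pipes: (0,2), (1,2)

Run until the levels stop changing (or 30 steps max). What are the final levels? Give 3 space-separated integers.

Answer: 5 5 4

Derivation:
Step 1: flows [0->2,1=2] -> levels [7 3 4]
Step 2: flows [0->2,2->1] -> levels [6 4 4]
Step 3: flows [0->2,1=2] -> levels [5 4 5]
Step 4: flows [0=2,2->1] -> levels [5 5 4]
Step 5: flows [0->2,1->2] -> levels [4 4 6]
Step 6: flows [2->0,2->1] -> levels [5 5 4]
  -> period-2 cycle: step 6 state = step 4 state; never stabilizes
  -> state at step 30: (30-4) mod 2 = 0, same as step 4 -> [5 5 4]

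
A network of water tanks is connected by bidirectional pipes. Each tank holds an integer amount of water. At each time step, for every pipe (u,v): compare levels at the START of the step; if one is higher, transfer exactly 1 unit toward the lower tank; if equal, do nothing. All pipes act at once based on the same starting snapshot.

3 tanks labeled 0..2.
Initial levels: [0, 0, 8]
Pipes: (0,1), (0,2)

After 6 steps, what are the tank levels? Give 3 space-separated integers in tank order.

Step 1: flows [0=1,2->0] -> levels [1 0 7]
Step 2: flows [0->1,2->0] -> levels [1 1 6]
Step 3: flows [0=1,2->0] -> levels [2 1 5]
Step 4: flows [0->1,2->0] -> levels [2 2 4]
Step 5: flows [0=1,2->0] -> levels [3 2 3]
Step 6: flows [0->1,0=2] -> levels [2 3 3]

Answer: 2 3 3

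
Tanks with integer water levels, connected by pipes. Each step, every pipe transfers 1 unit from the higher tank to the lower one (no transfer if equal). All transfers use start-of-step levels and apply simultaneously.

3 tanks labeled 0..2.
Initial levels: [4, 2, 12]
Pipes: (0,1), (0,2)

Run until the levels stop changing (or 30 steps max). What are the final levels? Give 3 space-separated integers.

Step 1: flows [0->1,2->0] -> levels [4 3 11]
Step 2: flows [0->1,2->0] -> levels [4 4 10]
Step 3: flows [0=1,2->0] -> levels [5 4 9]
Step 4: flows [0->1,2->0] -> levels [5 5 8]
Step 5: flows [0=1,2->0] -> levels [6 5 7]
Step 6: flows [0->1,2->0] -> levels [6 6 6]
Step 7: flows [0=1,0=2] -> levels [6 6 6]
  -> stable (no change)

Answer: 6 6 6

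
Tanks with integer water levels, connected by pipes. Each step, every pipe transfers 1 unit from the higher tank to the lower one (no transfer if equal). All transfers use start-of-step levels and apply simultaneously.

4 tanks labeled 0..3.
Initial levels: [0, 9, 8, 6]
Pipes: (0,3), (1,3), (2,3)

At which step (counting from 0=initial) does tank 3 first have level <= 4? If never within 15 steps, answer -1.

Answer: 5

Derivation:
Step 1: flows [3->0,1->3,2->3] -> levels [1 8 7 7]
Step 2: flows [3->0,1->3,2=3] -> levels [2 7 7 7]
Step 3: flows [3->0,1=3,2=3] -> levels [3 7 7 6]
Step 4: flows [3->0,1->3,2->3] -> levels [4 6 6 7]
Step 5: flows [3->0,3->1,3->2] -> levels [5 7 7 4]
Tank 3 first reaches <=4 at step 5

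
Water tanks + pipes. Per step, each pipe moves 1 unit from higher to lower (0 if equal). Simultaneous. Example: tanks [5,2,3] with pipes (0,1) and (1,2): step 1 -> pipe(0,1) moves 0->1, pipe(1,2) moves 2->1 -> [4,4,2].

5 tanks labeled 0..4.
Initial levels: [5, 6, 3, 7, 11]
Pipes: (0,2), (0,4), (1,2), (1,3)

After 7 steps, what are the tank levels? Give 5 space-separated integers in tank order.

Answer: 8 7 6 5 6

Derivation:
Step 1: flows [0->2,4->0,1->2,3->1] -> levels [5 6 5 6 10]
Step 2: flows [0=2,4->0,1->2,1=3] -> levels [6 5 6 6 9]
Step 3: flows [0=2,4->0,2->1,3->1] -> levels [7 7 5 5 8]
Step 4: flows [0->2,4->0,1->2,1->3] -> levels [7 5 7 6 7]
Step 5: flows [0=2,0=4,2->1,3->1] -> levels [7 7 6 5 7]
Step 6: flows [0->2,0=4,1->2,1->3] -> levels [6 5 8 6 7]
Step 7: flows [2->0,4->0,2->1,3->1] -> levels [8 7 6 5 6]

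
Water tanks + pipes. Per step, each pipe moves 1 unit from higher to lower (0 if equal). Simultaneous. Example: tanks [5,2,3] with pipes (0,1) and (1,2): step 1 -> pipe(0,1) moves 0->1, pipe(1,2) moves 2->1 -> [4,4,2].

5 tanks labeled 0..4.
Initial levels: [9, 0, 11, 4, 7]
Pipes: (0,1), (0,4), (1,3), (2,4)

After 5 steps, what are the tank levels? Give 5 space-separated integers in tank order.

Step 1: flows [0->1,0->4,3->1,2->4] -> levels [7 2 10 3 9]
Step 2: flows [0->1,4->0,3->1,2->4] -> levels [7 4 9 2 9]
Step 3: flows [0->1,4->0,1->3,2=4] -> levels [7 4 9 3 8]
Step 4: flows [0->1,4->0,1->3,2->4] -> levels [7 4 8 4 8]
Step 5: flows [0->1,4->0,1=3,2=4] -> levels [7 5 8 4 7]

Answer: 7 5 8 4 7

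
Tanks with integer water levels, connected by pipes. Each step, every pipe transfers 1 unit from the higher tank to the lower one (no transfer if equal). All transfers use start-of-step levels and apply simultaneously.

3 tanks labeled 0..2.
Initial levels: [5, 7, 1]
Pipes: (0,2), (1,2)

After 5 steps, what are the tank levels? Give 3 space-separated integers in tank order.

Answer: 5 5 3

Derivation:
Step 1: flows [0->2,1->2] -> levels [4 6 3]
Step 2: flows [0->2,1->2] -> levels [3 5 5]
Step 3: flows [2->0,1=2] -> levels [4 5 4]
Step 4: flows [0=2,1->2] -> levels [4 4 5]
Step 5: flows [2->0,2->1] -> levels [5 5 3]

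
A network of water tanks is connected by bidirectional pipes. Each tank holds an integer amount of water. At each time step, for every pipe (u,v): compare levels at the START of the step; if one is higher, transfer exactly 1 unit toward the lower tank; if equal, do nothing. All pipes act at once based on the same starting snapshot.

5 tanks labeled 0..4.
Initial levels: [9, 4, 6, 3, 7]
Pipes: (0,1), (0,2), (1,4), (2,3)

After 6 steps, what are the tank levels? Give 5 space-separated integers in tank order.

Step 1: flows [0->1,0->2,4->1,2->3] -> levels [7 6 6 4 6]
Step 2: flows [0->1,0->2,1=4,2->3] -> levels [5 7 6 5 6]
Step 3: flows [1->0,2->0,1->4,2->3] -> levels [7 5 4 6 7]
Step 4: flows [0->1,0->2,4->1,3->2] -> levels [5 7 6 5 6]
  -> period-2 cycle: step 4 state = step 2 state
  -> state at step 6: (6-2) mod 2 = 0, same as step 2 -> [5 7 6 5 6]

Answer: 5 7 6 5 6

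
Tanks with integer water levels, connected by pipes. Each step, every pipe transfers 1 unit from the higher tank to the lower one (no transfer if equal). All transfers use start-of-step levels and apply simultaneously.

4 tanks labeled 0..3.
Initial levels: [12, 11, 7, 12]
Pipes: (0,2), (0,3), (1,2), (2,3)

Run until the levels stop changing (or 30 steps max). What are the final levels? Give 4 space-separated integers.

Answer: 10 10 12 10

Derivation:
Step 1: flows [0->2,0=3,1->2,3->2] -> levels [11 10 10 11]
Step 2: flows [0->2,0=3,1=2,3->2] -> levels [10 10 12 10]
Step 3: flows [2->0,0=3,2->1,2->3] -> levels [11 11 9 11]
Step 4: flows [0->2,0=3,1->2,3->2] -> levels [10 10 12 10]
  -> period-2 cycle: step 4 state = step 2 state; never stabilizes
  -> state at step 30: (30-2) mod 2 = 0, same as step 2 -> [10 10 12 10]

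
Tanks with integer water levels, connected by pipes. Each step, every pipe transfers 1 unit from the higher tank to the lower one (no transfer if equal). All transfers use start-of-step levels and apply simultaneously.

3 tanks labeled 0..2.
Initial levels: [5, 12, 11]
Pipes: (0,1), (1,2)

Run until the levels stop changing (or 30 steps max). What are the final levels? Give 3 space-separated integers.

Step 1: flows [1->0,1->2] -> levels [6 10 12]
Step 2: flows [1->0,2->1] -> levels [7 10 11]
Step 3: flows [1->0,2->1] -> levels [8 10 10]
Step 4: flows [1->0,1=2] -> levels [9 9 10]
Step 5: flows [0=1,2->1] -> levels [9 10 9]
Step 6: flows [1->0,1->2] -> levels [10 8 10]
Step 7: flows [0->1,2->1] -> levels [9 10 9]
  -> period-2 cycle: step 7 state = step 5 state; never stabilizes
  -> state at step 30: (30-5) mod 2 = 1, same as step 6 -> [10 8 10]

Answer: 10 8 10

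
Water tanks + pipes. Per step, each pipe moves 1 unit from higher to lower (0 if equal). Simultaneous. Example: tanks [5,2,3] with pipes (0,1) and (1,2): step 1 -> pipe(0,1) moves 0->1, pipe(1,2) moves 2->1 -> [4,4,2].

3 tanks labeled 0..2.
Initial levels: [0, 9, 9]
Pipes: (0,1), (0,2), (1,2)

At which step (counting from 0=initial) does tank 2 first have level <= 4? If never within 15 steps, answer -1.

Answer: -1

Derivation:
Step 1: flows [1->0,2->0,1=2] -> levels [2 8 8]
Step 2: flows [1->0,2->0,1=2] -> levels [4 7 7]
Step 3: flows [1->0,2->0,1=2] -> levels [6 6 6]
Step 4: flows [0=1,0=2,1=2] -> levels [6 6 6]
  -> stable; tank 2 stays at 6 > 4
Tank 2 never reaches <=4 within 15 steps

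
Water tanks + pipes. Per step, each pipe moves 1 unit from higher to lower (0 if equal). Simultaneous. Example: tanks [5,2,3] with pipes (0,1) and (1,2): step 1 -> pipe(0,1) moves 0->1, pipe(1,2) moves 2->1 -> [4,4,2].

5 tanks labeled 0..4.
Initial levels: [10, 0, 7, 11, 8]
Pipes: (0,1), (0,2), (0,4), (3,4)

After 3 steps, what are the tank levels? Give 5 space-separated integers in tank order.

Step 1: flows [0->1,0->2,0->4,3->4] -> levels [7 1 8 10 10]
Step 2: flows [0->1,2->0,4->0,3=4] -> levels [8 2 7 10 9]
Step 3: flows [0->1,0->2,4->0,3->4] -> levels [7 3 8 9 9]

Answer: 7 3 8 9 9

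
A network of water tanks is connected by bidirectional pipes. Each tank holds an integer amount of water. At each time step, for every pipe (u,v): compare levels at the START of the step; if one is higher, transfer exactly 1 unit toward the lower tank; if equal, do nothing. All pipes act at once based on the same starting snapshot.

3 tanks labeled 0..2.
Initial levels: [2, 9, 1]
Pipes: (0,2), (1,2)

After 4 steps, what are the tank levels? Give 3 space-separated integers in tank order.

Step 1: flows [0->2,1->2] -> levels [1 8 3]
Step 2: flows [2->0,1->2] -> levels [2 7 3]
Step 3: flows [2->0,1->2] -> levels [3 6 3]
Step 4: flows [0=2,1->2] -> levels [3 5 4]

Answer: 3 5 4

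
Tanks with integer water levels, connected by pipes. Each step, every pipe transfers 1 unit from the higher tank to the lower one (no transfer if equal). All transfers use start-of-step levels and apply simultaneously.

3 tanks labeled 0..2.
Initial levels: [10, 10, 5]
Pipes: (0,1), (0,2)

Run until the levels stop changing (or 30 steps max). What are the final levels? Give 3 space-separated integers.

Step 1: flows [0=1,0->2] -> levels [9 10 6]
Step 2: flows [1->0,0->2] -> levels [9 9 7]
Step 3: flows [0=1,0->2] -> levels [8 9 8]
Step 4: flows [1->0,0=2] -> levels [9 8 8]
Step 5: flows [0->1,0->2] -> levels [7 9 9]
Step 6: flows [1->0,2->0] -> levels [9 8 8]
  -> period-2 cycle: step 6 state = step 4 state; never stabilizes
  -> state at step 30: (30-4) mod 2 = 0, same as step 4 -> [9 8 8]

Answer: 9 8 8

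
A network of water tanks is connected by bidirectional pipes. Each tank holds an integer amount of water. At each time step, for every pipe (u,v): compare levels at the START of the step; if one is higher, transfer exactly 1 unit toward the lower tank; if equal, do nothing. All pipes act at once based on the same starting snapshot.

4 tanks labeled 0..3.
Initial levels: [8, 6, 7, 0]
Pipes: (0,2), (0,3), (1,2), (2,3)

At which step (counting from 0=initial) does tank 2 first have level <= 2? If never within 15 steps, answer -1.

Answer: -1

Derivation:
Step 1: flows [0->2,0->3,2->1,2->3] -> levels [6 7 6 2]
Step 2: flows [0=2,0->3,1->2,2->3] -> levels [5 6 6 4]
Step 3: flows [2->0,0->3,1=2,2->3] -> levels [5 6 4 6]
Step 4: flows [0->2,3->0,1->2,3->2] -> levels [5 5 7 4]
Step 5: flows [2->0,0->3,2->1,2->3] -> levels [5 6 4 6]
  -> period-2 cycle (repeats step 3); tank 2 never drops to <=2
Tank 2 never reaches <=2 within 15 steps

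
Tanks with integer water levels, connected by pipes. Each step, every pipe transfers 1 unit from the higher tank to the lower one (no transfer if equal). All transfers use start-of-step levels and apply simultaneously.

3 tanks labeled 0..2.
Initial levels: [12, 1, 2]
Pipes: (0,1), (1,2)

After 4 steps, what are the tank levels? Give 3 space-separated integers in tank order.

Answer: 8 4 3

Derivation:
Step 1: flows [0->1,2->1] -> levels [11 3 1]
Step 2: flows [0->1,1->2] -> levels [10 3 2]
Step 3: flows [0->1,1->2] -> levels [9 3 3]
Step 4: flows [0->1,1=2] -> levels [8 4 3]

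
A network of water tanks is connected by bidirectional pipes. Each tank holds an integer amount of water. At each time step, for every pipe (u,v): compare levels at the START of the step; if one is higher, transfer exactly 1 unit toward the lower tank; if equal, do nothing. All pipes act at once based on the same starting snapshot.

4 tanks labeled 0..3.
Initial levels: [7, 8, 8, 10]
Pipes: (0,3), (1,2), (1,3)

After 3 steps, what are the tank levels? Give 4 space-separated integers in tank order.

Step 1: flows [3->0,1=2,3->1] -> levels [8 9 8 8]
Step 2: flows [0=3,1->2,1->3] -> levels [8 7 9 9]
Step 3: flows [3->0,2->1,3->1] -> levels [9 9 8 7]

Answer: 9 9 8 7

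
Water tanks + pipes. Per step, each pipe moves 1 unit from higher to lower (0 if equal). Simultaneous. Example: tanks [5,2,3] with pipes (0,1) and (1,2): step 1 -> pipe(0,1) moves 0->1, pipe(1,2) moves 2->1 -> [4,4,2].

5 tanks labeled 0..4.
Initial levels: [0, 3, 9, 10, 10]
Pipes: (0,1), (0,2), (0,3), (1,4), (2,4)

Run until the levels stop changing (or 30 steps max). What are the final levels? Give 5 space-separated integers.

Step 1: flows [1->0,2->0,3->0,4->1,4->2] -> levels [3 3 9 9 8]
Step 2: flows [0=1,2->0,3->0,4->1,2->4] -> levels [5 4 7 8 8]
Step 3: flows [0->1,2->0,3->0,4->1,4->2] -> levels [6 6 7 7 6]
Step 4: flows [0=1,2->0,3->0,1=4,2->4] -> levels [8 6 5 6 7]
Step 5: flows [0->1,0->2,0->3,4->1,4->2] -> levels [5 8 7 7 5]
Step 6: flows [1->0,2->0,3->0,1->4,2->4] -> levels [8 6 5 6 7]
  -> period-2 cycle: step 6 state = step 4 state; never stabilizes
  -> state at step 30: (30-4) mod 2 = 0, same as step 4 -> [8 6 5 6 7]

Answer: 8 6 5 6 7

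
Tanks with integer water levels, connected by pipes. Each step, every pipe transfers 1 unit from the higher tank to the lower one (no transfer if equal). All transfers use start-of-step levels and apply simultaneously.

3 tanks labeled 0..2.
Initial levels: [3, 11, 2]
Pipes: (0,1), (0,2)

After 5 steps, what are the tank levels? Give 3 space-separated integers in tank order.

Answer: 5 6 5

Derivation:
Step 1: flows [1->0,0->2] -> levels [3 10 3]
Step 2: flows [1->0,0=2] -> levels [4 9 3]
Step 3: flows [1->0,0->2] -> levels [4 8 4]
Step 4: flows [1->0,0=2] -> levels [5 7 4]
Step 5: flows [1->0,0->2] -> levels [5 6 5]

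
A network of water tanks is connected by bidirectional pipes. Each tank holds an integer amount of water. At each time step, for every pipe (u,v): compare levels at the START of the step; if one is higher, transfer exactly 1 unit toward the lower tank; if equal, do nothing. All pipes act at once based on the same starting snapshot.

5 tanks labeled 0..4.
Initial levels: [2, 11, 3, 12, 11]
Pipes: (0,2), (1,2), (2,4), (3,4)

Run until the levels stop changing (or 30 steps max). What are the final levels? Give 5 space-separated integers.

Step 1: flows [2->0,1->2,4->2,3->4] -> levels [3 10 4 11 11]
Step 2: flows [2->0,1->2,4->2,3=4] -> levels [4 9 5 11 10]
Step 3: flows [2->0,1->2,4->2,3->4] -> levels [5 8 6 10 10]
Step 4: flows [2->0,1->2,4->2,3=4] -> levels [6 7 7 10 9]
Step 5: flows [2->0,1=2,4->2,3->4] -> levels [7 7 7 9 9]
Step 6: flows [0=2,1=2,4->2,3=4] -> levels [7 7 8 9 8]
Step 7: flows [2->0,2->1,2=4,3->4] -> levels [8 8 6 8 9]
Step 8: flows [0->2,1->2,4->2,4->3] -> levels [7 7 9 9 7]
Step 9: flows [2->0,2->1,2->4,3->4] -> levels [8 8 6 8 9]
  -> period-2 cycle: step 9 state = step 7 state; never stabilizes
  -> state at step 30: (30-7) mod 2 = 1, same as step 8 -> [7 7 9 9 7]

Answer: 7 7 9 9 7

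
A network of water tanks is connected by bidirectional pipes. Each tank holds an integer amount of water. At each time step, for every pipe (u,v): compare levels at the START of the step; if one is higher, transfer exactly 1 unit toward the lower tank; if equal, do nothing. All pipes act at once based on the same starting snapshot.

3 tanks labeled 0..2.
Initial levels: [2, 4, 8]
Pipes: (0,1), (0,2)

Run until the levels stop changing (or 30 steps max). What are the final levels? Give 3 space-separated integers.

Step 1: flows [1->0,2->0] -> levels [4 3 7]
Step 2: flows [0->1,2->0] -> levels [4 4 6]
Step 3: flows [0=1,2->0] -> levels [5 4 5]
Step 4: flows [0->1,0=2] -> levels [4 5 5]
Step 5: flows [1->0,2->0] -> levels [6 4 4]
Step 6: flows [0->1,0->2] -> levels [4 5 5]
  -> period-2 cycle: step 6 state = step 4 state; never stabilizes
  -> state at step 30: (30-4) mod 2 = 0, same as step 4 -> [4 5 5]

Answer: 4 5 5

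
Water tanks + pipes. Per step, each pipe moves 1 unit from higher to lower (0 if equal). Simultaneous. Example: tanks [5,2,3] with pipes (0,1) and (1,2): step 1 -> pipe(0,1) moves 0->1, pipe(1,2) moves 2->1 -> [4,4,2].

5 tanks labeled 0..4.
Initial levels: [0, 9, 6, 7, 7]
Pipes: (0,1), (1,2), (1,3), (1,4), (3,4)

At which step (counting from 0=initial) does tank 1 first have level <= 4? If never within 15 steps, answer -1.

Step 1: flows [1->0,1->2,1->3,1->4,3=4] -> levels [1 5 7 8 8]
Step 2: flows [1->0,2->1,3->1,4->1,3=4] -> levels [2 7 6 7 7]
Step 3: flows [1->0,1->2,1=3,1=4,3=4] -> levels [3 5 7 7 7]
Step 4: flows [1->0,2->1,3->1,4->1,3=4] -> levels [4 7 6 6 6]
Step 5: flows [1->0,1->2,1->3,1->4,3=4] -> levels [5 3 7 7 7]
Tank 1 first reaches <=4 at step 5

Answer: 5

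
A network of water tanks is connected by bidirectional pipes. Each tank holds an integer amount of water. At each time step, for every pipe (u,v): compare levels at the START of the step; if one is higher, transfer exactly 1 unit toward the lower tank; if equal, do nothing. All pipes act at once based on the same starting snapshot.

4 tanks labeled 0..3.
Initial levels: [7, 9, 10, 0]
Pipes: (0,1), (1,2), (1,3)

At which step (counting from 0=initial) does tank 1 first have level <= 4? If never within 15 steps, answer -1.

Answer: -1

Derivation:
Step 1: flows [1->0,2->1,1->3] -> levels [8 8 9 1]
Step 2: flows [0=1,2->1,1->3] -> levels [8 8 8 2]
Step 3: flows [0=1,1=2,1->3] -> levels [8 7 8 3]
Step 4: flows [0->1,2->1,1->3] -> levels [7 8 7 4]
Step 5: flows [1->0,1->2,1->3] -> levels [8 5 8 5]
Step 6: flows [0->1,2->1,1=3] -> levels [7 7 7 5]
Step 7: flows [0=1,1=2,1->3] -> levels [7 6 7 6]
Step 8: flows [0->1,2->1,1=3] -> levels [6 8 6 6]
Step 9: flows [1->0,1->2,1->3] -> levels [7 5 7 7]
Step 10: flows [0->1,2->1,3->1] -> levels [6 8 6 6]
  -> period-2 cycle (repeats step 8); tank 1 never drops to <=4
Tank 1 never reaches <=4 within 15 steps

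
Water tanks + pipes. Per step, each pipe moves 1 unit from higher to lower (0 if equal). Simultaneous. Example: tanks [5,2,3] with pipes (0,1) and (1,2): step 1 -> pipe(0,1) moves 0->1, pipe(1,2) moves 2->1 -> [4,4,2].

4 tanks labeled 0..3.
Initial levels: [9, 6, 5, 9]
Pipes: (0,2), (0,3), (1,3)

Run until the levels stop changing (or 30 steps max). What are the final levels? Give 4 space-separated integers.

Answer: 8 8 7 6

Derivation:
Step 1: flows [0->2,0=3,3->1] -> levels [8 7 6 8]
Step 2: flows [0->2,0=3,3->1] -> levels [7 8 7 7]
Step 3: flows [0=2,0=3,1->3] -> levels [7 7 7 8]
Step 4: flows [0=2,3->0,3->1] -> levels [8 8 7 6]
Step 5: flows [0->2,0->3,1->3] -> levels [6 7 8 8]
Step 6: flows [2->0,3->0,3->1] -> levels [8 8 7 6]
  -> period-2 cycle: step 6 state = step 4 state; never stabilizes
  -> state at step 30: (30-4) mod 2 = 0, same as step 4 -> [8 8 7 6]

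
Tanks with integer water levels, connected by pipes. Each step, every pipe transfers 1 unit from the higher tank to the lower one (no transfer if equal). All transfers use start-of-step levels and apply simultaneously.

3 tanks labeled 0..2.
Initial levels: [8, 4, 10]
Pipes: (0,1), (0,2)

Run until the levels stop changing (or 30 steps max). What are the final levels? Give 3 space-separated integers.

Step 1: flows [0->1,2->0] -> levels [8 5 9]
Step 2: flows [0->1,2->0] -> levels [8 6 8]
Step 3: flows [0->1,0=2] -> levels [7 7 8]
Step 4: flows [0=1,2->0] -> levels [8 7 7]
Step 5: flows [0->1,0->2] -> levels [6 8 8]
Step 6: flows [1->0,2->0] -> levels [8 7 7]
  -> period-2 cycle: step 6 state = step 4 state; never stabilizes
  -> state at step 30: (30-4) mod 2 = 0, same as step 4 -> [8 7 7]

Answer: 8 7 7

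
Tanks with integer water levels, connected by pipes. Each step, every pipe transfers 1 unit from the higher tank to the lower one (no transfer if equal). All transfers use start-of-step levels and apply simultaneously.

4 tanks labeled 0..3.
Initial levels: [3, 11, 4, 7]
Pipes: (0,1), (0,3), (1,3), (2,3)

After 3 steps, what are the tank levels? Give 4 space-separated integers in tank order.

Answer: 6 6 5 8

Derivation:
Step 1: flows [1->0,3->0,1->3,3->2] -> levels [5 9 5 6]
Step 2: flows [1->0,3->0,1->3,3->2] -> levels [7 7 6 5]
Step 3: flows [0=1,0->3,1->3,2->3] -> levels [6 6 5 8]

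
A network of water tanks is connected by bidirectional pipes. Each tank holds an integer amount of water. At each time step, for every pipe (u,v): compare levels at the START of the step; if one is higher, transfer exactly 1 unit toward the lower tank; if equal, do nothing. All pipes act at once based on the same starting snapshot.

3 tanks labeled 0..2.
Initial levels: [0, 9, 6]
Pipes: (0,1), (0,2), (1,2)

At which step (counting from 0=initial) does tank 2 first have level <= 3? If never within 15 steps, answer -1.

Answer: -1

Derivation:
Step 1: flows [1->0,2->0,1->2] -> levels [2 7 6]
Step 2: flows [1->0,2->0,1->2] -> levels [4 5 6]
Step 3: flows [1->0,2->0,2->1] -> levels [6 5 4]
Step 4: flows [0->1,0->2,1->2] -> levels [4 5 6]
  -> period-2 cycle (repeats step 2); tank 2 never drops to <=3
Tank 2 never reaches <=3 within 15 steps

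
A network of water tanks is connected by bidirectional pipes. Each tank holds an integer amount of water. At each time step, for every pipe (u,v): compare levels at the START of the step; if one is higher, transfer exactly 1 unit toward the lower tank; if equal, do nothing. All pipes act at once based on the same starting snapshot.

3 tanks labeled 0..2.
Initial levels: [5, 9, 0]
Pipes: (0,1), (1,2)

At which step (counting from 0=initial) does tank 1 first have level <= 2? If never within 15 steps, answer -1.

Answer: -1

Derivation:
Step 1: flows [1->0,1->2] -> levels [6 7 1]
Step 2: flows [1->0,1->2] -> levels [7 5 2]
Step 3: flows [0->1,1->2] -> levels [6 5 3]
Step 4: flows [0->1,1->2] -> levels [5 5 4]
Step 5: flows [0=1,1->2] -> levels [5 4 5]
Step 6: flows [0->1,2->1] -> levels [4 6 4]
Step 7: flows [1->0,1->2] -> levels [5 4 5]
  -> period-2 cycle (repeats step 5); tank 1 never drops to <=2
Tank 1 never reaches <=2 within 15 steps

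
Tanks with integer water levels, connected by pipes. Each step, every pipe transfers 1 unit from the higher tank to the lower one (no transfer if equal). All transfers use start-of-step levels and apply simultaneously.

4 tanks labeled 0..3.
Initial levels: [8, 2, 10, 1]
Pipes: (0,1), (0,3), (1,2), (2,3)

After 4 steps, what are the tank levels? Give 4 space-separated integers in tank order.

Step 1: flows [0->1,0->3,2->1,2->3] -> levels [6 4 8 3]
Step 2: flows [0->1,0->3,2->1,2->3] -> levels [4 6 6 5]
Step 3: flows [1->0,3->0,1=2,2->3] -> levels [6 5 5 5]
Step 4: flows [0->1,0->3,1=2,2=3] -> levels [4 6 5 6]

Answer: 4 6 5 6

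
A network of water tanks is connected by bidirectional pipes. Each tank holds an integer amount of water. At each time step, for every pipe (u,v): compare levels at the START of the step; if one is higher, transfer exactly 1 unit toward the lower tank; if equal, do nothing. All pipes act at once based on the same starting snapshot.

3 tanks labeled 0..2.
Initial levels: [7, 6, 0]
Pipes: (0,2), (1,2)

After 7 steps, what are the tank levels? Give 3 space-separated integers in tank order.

Step 1: flows [0->2,1->2] -> levels [6 5 2]
Step 2: flows [0->2,1->2] -> levels [5 4 4]
Step 3: flows [0->2,1=2] -> levels [4 4 5]
Step 4: flows [2->0,2->1] -> levels [5 5 3]
Step 5: flows [0->2,1->2] -> levels [4 4 5]
  -> period-2 cycle: step 5 state = step 3 state
  -> state at step 7: (7-3) mod 2 = 0, same as step 3 -> [4 4 5]

Answer: 4 4 5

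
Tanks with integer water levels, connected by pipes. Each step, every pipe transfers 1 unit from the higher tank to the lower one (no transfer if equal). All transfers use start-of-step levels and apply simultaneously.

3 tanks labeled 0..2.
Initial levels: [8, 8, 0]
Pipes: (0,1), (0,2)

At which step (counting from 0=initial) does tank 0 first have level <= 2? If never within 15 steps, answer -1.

Step 1: flows [0=1,0->2] -> levels [7 8 1]
Step 2: flows [1->0,0->2] -> levels [7 7 2]
Step 3: flows [0=1,0->2] -> levels [6 7 3]
Step 4: flows [1->0,0->2] -> levels [6 6 4]
Step 5: flows [0=1,0->2] -> levels [5 6 5]
Step 6: flows [1->0,0=2] -> levels [6 5 5]
Step 7: flows [0->1,0->2] -> levels [4 6 6]
Step 8: flows [1->0,2->0] -> levels [6 5 5]
  -> period-2 cycle (repeats step 6); tank 0 never drops to <=2
Tank 0 never reaches <=2 within 15 steps

Answer: -1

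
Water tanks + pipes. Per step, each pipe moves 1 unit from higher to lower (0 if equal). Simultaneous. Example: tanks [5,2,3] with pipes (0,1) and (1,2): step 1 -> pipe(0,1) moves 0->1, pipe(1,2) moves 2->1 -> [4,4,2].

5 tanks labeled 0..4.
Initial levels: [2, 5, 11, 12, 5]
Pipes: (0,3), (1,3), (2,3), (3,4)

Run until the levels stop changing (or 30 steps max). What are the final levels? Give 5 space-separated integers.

Answer: 7 7 9 5 7

Derivation:
Step 1: flows [3->0,3->1,3->2,3->4] -> levels [3 6 12 8 6]
Step 2: flows [3->0,3->1,2->3,3->4] -> levels [4 7 11 6 7]
Step 3: flows [3->0,1->3,2->3,4->3] -> levels [5 6 10 8 6]
Step 4: flows [3->0,3->1,2->3,3->4] -> levels [6 7 9 6 7]
Step 5: flows [0=3,1->3,2->3,4->3] -> levels [6 6 8 9 6]
Step 6: flows [3->0,3->1,3->2,3->4] -> levels [7 7 9 5 7]
Step 7: flows [0->3,1->3,2->3,4->3] -> levels [6 6 8 9 6]
  -> period-2 cycle: step 7 state = step 5 state; never stabilizes
  -> state at step 30: (30-5) mod 2 = 1, same as step 6 -> [7 7 9 5 7]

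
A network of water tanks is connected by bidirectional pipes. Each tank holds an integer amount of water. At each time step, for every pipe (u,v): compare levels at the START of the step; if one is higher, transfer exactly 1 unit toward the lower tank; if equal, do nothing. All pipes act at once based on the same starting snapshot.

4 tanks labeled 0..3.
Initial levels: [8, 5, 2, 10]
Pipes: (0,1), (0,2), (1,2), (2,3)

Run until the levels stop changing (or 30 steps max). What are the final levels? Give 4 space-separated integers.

Answer: 6 6 7 6

Derivation:
Step 1: flows [0->1,0->2,1->2,3->2] -> levels [6 5 5 9]
Step 2: flows [0->1,0->2,1=2,3->2] -> levels [4 6 7 8]
Step 3: flows [1->0,2->0,2->1,3->2] -> levels [6 6 6 7]
Step 4: flows [0=1,0=2,1=2,3->2] -> levels [6 6 7 6]
Step 5: flows [0=1,2->0,2->1,2->3] -> levels [7 7 4 7]
Step 6: flows [0=1,0->2,1->2,3->2] -> levels [6 6 7 6]
  -> period-2 cycle: step 6 state = step 4 state; never stabilizes
  -> state at step 30: (30-4) mod 2 = 0, same as step 4 -> [6 6 7 6]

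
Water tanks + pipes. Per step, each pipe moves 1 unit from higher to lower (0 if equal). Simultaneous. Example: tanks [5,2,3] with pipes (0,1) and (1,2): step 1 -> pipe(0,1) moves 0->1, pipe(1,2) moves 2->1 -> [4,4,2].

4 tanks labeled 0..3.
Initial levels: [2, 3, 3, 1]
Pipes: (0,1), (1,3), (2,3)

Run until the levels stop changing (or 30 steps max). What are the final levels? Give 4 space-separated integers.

Answer: 2 3 3 1

Derivation:
Step 1: flows [1->0,1->3,2->3] -> levels [3 1 2 3]
Step 2: flows [0->1,3->1,3->2] -> levels [2 3 3 1]
  -> period-2 cycle: step 2 state = step 0 state; never stabilizes
  -> state at step 30: (30-0) mod 2 = 0, same as step 0 -> [2 3 3 1]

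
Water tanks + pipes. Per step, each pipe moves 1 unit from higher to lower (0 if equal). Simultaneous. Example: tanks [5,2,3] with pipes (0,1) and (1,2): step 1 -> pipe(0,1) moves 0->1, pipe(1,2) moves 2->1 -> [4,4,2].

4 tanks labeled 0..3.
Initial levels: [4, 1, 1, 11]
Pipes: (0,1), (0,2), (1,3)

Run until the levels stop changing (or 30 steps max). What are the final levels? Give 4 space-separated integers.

Answer: 3 5 5 4

Derivation:
Step 1: flows [0->1,0->2,3->1] -> levels [2 3 2 10]
Step 2: flows [1->0,0=2,3->1] -> levels [3 3 2 9]
Step 3: flows [0=1,0->2,3->1] -> levels [2 4 3 8]
Step 4: flows [1->0,2->0,3->1] -> levels [4 4 2 7]
Step 5: flows [0=1,0->2,3->1] -> levels [3 5 3 6]
Step 6: flows [1->0,0=2,3->1] -> levels [4 5 3 5]
Step 7: flows [1->0,0->2,1=3] -> levels [4 4 4 5]
Step 8: flows [0=1,0=2,3->1] -> levels [4 5 4 4]
Step 9: flows [1->0,0=2,1->3] -> levels [5 3 4 5]
Step 10: flows [0->1,0->2,3->1] -> levels [3 5 5 4]
Step 11: flows [1->0,2->0,1->3] -> levels [5 3 4 5]
  -> period-2 cycle: step 11 state = step 9 state; never stabilizes
  -> state at step 30: (30-9) mod 2 = 1, same as step 10 -> [3 5 5 4]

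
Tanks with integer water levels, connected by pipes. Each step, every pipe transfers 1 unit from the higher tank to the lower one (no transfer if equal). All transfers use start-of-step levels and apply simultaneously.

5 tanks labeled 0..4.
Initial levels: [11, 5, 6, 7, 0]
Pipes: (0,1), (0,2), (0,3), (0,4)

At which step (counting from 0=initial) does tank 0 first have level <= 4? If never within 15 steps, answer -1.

Answer: 4

Derivation:
Step 1: flows [0->1,0->2,0->3,0->4] -> levels [7 6 7 8 1]
Step 2: flows [0->1,0=2,3->0,0->4] -> levels [6 7 7 7 2]
Step 3: flows [1->0,2->0,3->0,0->4] -> levels [8 6 6 6 3]
Step 4: flows [0->1,0->2,0->3,0->4] -> levels [4 7 7 7 4]
Tank 0 first reaches <=4 at step 4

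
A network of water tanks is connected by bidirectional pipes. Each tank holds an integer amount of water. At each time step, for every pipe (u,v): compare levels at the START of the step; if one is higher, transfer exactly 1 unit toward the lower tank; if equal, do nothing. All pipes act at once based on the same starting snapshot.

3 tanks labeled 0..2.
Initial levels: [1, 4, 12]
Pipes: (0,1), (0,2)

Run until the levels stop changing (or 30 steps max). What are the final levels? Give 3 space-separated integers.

Step 1: flows [1->0,2->0] -> levels [3 3 11]
Step 2: flows [0=1,2->0] -> levels [4 3 10]
Step 3: flows [0->1,2->0] -> levels [4 4 9]
Step 4: flows [0=1,2->0] -> levels [5 4 8]
Step 5: flows [0->1,2->0] -> levels [5 5 7]
Step 6: flows [0=1,2->0] -> levels [6 5 6]
Step 7: flows [0->1,0=2] -> levels [5 6 6]
Step 8: flows [1->0,2->0] -> levels [7 5 5]
Step 9: flows [0->1,0->2] -> levels [5 6 6]
  -> period-2 cycle: step 9 state = step 7 state; never stabilizes
  -> state at step 30: (30-7) mod 2 = 1, same as step 8 -> [7 5 5]

Answer: 7 5 5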